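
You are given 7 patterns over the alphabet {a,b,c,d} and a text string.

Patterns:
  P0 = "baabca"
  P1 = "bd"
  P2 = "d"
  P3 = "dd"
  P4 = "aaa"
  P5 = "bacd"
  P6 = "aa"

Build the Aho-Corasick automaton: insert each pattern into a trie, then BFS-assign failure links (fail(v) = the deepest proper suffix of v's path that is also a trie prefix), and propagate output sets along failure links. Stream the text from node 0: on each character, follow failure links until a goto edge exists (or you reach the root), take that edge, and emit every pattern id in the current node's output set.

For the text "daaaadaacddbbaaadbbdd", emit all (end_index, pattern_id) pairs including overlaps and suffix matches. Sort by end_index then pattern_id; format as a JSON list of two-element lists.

Build:
Trie (insert patterns):
  n0 'ε': a→10 b→1 d→8
  n1 'b': a→2 d→7
  n2 'ba': a→3 c→13
  n3 'baa': b→4
  n4 'baab': c→5
  n5 'baabc': a→6
  n6 'baabca': ·  [P0 ends]
  n7 'bd': ·  [P1 ends]
  n8 'd': d→9  [P2 ends]
  n9 'dd': ·  [P3 ends]
  n10 'a': a→11
  n11 'aa': a→12  [P6 ends]
  n12 'aaa': ·  [P4 ends]
  n13 'bac': d→14
  n14 'bacd': ·  [P5 ends]

BFS fail/out derivation:
  n1('b'): parent n0 fail=0; on 'b' 0 → fail=0;  out ∅∪∅=∅
  n8('d'): parent n0 fail=0; on 'd' 0 → fail=0;  out {2}∪∅={2}
  n10('a'): parent n0 fail=0; on 'a' 0 → fail=0;  out ∅∪∅=∅
  n2('ba'): parent n1 fail=0; on 'a' 0 → fail=10;  out ∅∪∅=∅
  n7('bd'): parent n1 fail=0; on 'd' 0 → fail=8;  out {1}∪{2}={1,2}
  n9('dd'): parent n8 fail=0; on 'd' 0 → fail=8;  out {3}∪{2}={2,3}
  n11('aa'): parent n10 fail=0; on 'a' 0 → fail=10;  out {6}∪∅={6}
  n3('baa'): parent n2 fail=10; on 'a' 10 → fail=11;  out ∅∪{6}={6}
  n12('aaa'): parent n11 fail=10; on 'a' 10 → fail=11;  out {4}∪{6}={4,6}
  n13('bac'): parent n2 fail=10; on 'c' 10→0 → fail=0;  out ∅∪∅=∅
  n4('baab'): parent n3 fail=11; on 'b' 11→10→0 → fail=1;  out ∅∪∅=∅
  n14('bacd'): parent n13 fail=0; on 'd' 0 → fail=8;  out {5}∪{2}={2,5}
  n5('baabc'): parent n4 fail=1; on 'c' 1→0 → fail=0;  out ∅∪∅=∅
  n6('baabca'): parent n5 fail=0; on 'a' 0 → fail=10;  out {0}∪∅={0}

Text stream:
pos 0 'd': at 8  → match P2@[0:0]
pos 1 'a': at 10 (via fail)
pos 2 'a': at 11  → match P6@[1:2]
pos 3 'a': at 12  → match P4@[1:3],P6@[2:3]
pos 4 'a': at 12 (via fail)  → match P4@[2:4],P6@[3:4]
pos 5 'd': at 8 (via fail)  → match P2@[5:5]
pos 6 'a': at 10 (via fail)
pos 7 'a': at 11  → match P6@[6:7]
pos 8 'c': at 0 (via fail)
pos 9 'd': at 8  → match P2@[9:9]
pos 10 'd': at 9  → match P2@[10:10],P3@[9:10]
pos 11 'b': at 1 (via fail)
pos 12 'b': at 1 (via fail)
pos 13 'a': at 2
pos 14 'a': at 3  → match P6@[13:14]
pos 15 'a': at 12 (via fail)  → match P4@[13:15],P6@[14:15]
pos 16 'd': at 8 (via fail)  → match P2@[16:16]
pos 17 'b': at 1 (via fail)
pos 18 'b': at 1 (via fail)
pos 19 'd': at 7  → match P1@[18:19],P2@[19:19]
pos 20 'd': at 9 (via fail)  → match P2@[20:20],P3@[19:20]

Result: [[0,2],[2,6],[3,4],[3,6],[4,4],[4,6],[5,2],[7,6],[9,2],[10,2],[10,3],[14,6],[15,4],[15,6],[16,2],[19,1],[19,2],[20,2],[20,3]]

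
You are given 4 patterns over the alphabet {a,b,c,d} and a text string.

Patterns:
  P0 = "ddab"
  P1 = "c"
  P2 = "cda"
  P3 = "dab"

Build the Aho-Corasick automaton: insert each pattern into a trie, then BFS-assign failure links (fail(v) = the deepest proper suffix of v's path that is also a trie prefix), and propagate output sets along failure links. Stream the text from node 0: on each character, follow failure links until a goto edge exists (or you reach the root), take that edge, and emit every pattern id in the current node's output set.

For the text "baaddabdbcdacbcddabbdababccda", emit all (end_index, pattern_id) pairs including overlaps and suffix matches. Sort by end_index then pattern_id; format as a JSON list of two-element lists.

Construct AC machine:
Trie nodes:
  n0 'ε': c→5 d→1
  n1 'd': a→8 d→2
  n2 'dd': a→3
  n3 'dda': b→4
  n4 'ddab': ·  [P0 ends]
  n5 'c': d→6  [P1 ends]
  n6 'cd': a→7
  n7 'cda': ·  [P2 ends]
  n8 'da': b→9
  n9 'dab': ·  [P3 ends]

Failure links (BFS by depth):
  fail(1) 'd': from fail(0)=0 chase 'd': 0 ⇒ 0;  out=∅∪out(0)=∅
  fail(5) 'c': from fail(0)=0 chase 'c': 0 ⇒ 0;  out={1}∪out(0)={1}
  fail(2) 'dd': from fail(1)=0 chase 'd': 0 ⇒ 1;  out=∅∪out(1)=∅
  fail(6) 'cd': from fail(5)=0 chase 'd': 0 ⇒ 1;  out=∅∪out(1)=∅
  fail(8) 'da': from fail(1)=0 chase 'a': 0 ⇒ 0;  out=∅∪out(0)=∅
  fail(3) 'dda': from fail(2)=1 chase 'a': 1 ⇒ 8;  out=∅∪out(8)=∅
  fail(7) 'cda': from fail(6)=1 chase 'a': 1 ⇒ 8;  out={2}∪out(8)={2}
  fail(9) 'dab': from fail(8)=0 chase 'b': 0 ⇒ 0;  out={3}∪out(0)={3}
  fail(4) 'ddab': from fail(3)=8 chase 'b': 8 ⇒ 9;  out={0}∪out(9)={0,3}

Run:
pos 0 'b': at 0
pos 1 'a': at 0
pos 2 'a': at 0
pos 3 'd': at 1
pos 4 'd': at 2
pos 5 'a': at 3
pos 6 'b': at 4  → match P0@[3:6],P3@[4:6]
pos 7 'd': at 1 (via fail)
pos 8 'b': at 0 (via fail)
pos 9 'c': at 5  → match P1@[9:9]
pos 10 'd': at 6
pos 11 'a': at 7  → match P2@[9:11]
pos 12 'c': at 5 (via fail)  → match P1@[12:12]
pos 13 'b': at 0 (via fail)
pos 14 'c': at 5  → match P1@[14:14]
pos 15 'd': at 6
pos 16 'd': at 2 (via fail)
pos 17 'a': at 3
pos 18 'b': at 4  → match P0@[15:18],P3@[16:18]
pos 19 'b': at 0 (via fail)
pos 20 'd': at 1
pos 21 'a': at 8
pos 22 'b': at 9  → match P3@[20:22]
pos 23 'a': at 0 (via fail)
pos 24 'b': at 0
pos 25 'c': at 5  → match P1@[25:25]
pos 26 'c': at 5 (via fail)  → match P1@[26:26]
pos 27 'd': at 6
pos 28 'a': at 7  → match P2@[26:28]

Matches: [[6,0],[6,3],[9,1],[11,2],[12,1],[14,1],[18,0],[18,3],[22,3],[25,1],[26,1],[28,2]]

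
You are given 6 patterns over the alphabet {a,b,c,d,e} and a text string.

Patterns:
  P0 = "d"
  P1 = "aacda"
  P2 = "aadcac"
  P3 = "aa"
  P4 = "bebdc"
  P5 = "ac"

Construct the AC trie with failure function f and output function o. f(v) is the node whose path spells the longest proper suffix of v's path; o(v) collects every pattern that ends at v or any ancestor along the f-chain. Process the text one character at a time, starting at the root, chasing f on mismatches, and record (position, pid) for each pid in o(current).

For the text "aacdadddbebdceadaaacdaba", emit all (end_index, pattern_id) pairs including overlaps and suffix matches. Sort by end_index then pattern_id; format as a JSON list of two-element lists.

Construct AC machine:
Trie (insert patterns):
  0='ε' goto a→2 b→11 d→1
  1='d' goto ·  ←P0
  2='a' goto a→3 c→16
  3='aa' goto c→4 d→7  ←P3
  4='aac' goto d→5
  5='aacd' goto a→6
  6='aacda' goto ·  ←P1
  7='aad' goto c→8
  8='aadc' goto a→9
  9='aadca' goto c→10
  10='aadcac' goto ·  ←P2
  11='b' goto e→12
  12='be' goto b→13
  13='beb' goto d→14
  14='bebd' goto c→15
  15='bebdc' goto ·  ←P4
  16='ac' goto ·  ←P5

Failure links (BFS by depth):
  n1('d'): parent n0 fail=0; on 'd' 0 → fail=0;  out {0}∪∅={0}
  n2('a'): parent n0 fail=0; on 'a' 0 → fail=0;  out ∅∪∅=∅
  n11('b'): parent n0 fail=0; on 'b' 0 → fail=0;  out ∅∪∅=∅
  n3('aa'): parent n2 fail=0; on 'a' 0 → fail=2;  out {3}∪∅={3}
  n12('be'): parent n11 fail=0; on 'e' 0 → fail=0;  out ∅∪∅=∅
  n16('ac'): parent n2 fail=0; on 'c' 0 → fail=0;  out {5}∪∅={5}
  n4('aac'): parent n3 fail=2; on 'c' 2 → fail=16;  out ∅∪{5}={5}
  n7('aad'): parent n3 fail=2; on 'd' 2→0 → fail=1;  out ∅∪{0}={0}
  n13('beb'): parent n12 fail=0; on 'b' 0 → fail=11;  out ∅∪∅=∅
  n5('aacd'): parent n4 fail=16; on 'd' 16→0 → fail=1;  out ∅∪{0}={0}
  n8('aadc'): parent n7 fail=1; on 'c' 1→0 → fail=0;  out ∅∪∅=∅
  n14('bebd'): parent n13 fail=11; on 'd' 11→0 → fail=1;  out ∅∪{0}={0}
  n6('aacda'): parent n5 fail=1; on 'a' 1→0 → fail=2;  out {1}∪∅={1}
  n9('aadca'): parent n8 fail=0; on 'a' 0 → fail=2;  out ∅∪∅=∅
  n15('bebdc'): parent n14 fail=1; on 'c' 1→0 → fail=0;  out {4}∪∅={4}
  n10('aadcac'): parent n9 fail=2; on 'c' 2 → fail=16;  out {2}∪{5}={2,5}

Run:
i=0 'a': node 0→2
i=1 'a': node 2→3  emit P3@[0:1]
i=2 'c': node 3→4  emit P5@[1:2]
i=3 'd': node 4→5  emit P0@[3:3]
i=4 'a': node 5→6  emit P1@[0:4]
i=5 'd': node 6→1 ·f  emit P0@[5:5]
i=6 'd': node 1→1 ·f  emit P0@[6:6]
i=7 'd': node 1→1 ·f  emit P0@[7:7]
i=8 'b': node 1→11 ·f
i=9 'e': node 11→12
i=10 'b': node 12→13
i=11 'd': node 13→14  emit P0@[11:11]
i=12 'c': node 14→15  emit P4@[8:12]
i=13 'e': node 15→0 ·f
i=14 'a': node 0→2
i=15 'd': node 2→1 ·f  emit P0@[15:15]
i=16 'a': node 1→2 ·f
i=17 'a': node 2→3  emit P3@[16:17]
i=18 'a': node 3→3 ·f  emit P3@[17:18]
i=19 'c': node 3→4  emit P5@[18:19]
i=20 'd': node 4→5  emit P0@[20:20]
i=21 'a': node 5→6  emit P1@[17:21]
i=22 'b': node 6→11 ·f
i=23 'a': node 11→2 ·f

Matches: [[1,3],[2,5],[3,0],[4,1],[5,0],[6,0],[7,0],[11,0],[12,4],[15,0],[17,3],[18,3],[19,5],[20,0],[21,1]]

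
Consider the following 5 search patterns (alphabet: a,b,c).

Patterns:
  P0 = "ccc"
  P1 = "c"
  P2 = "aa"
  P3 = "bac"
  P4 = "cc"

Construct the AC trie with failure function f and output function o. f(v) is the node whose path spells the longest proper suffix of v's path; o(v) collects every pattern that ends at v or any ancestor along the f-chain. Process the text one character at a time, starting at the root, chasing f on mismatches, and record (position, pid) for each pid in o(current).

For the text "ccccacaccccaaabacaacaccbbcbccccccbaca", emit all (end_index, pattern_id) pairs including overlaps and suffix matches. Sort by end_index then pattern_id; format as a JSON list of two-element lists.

Build:
Trie (insert patterns):
  n0 'ε': a→4 b→6 c→1
  n1 'c': c→2  ←P1
  n2 'cc': c→3  ←P4
  n3 'ccc': ·  ←P0
  n4 'a': a→5
  n5 'aa': ·  ←P2
  n6 'b': a→7
  n7 'ba': c→8
  n8 'bac': ·  ←P3

Failure links (BFS by depth):
  fail(1) 'c': from fail(0)=0 chase 'c': 0 ⇒ 0;  out={1}∪out(0)={1}
  fail(4) 'a': from fail(0)=0 chase 'a': 0 ⇒ 0;  out=∅∪out(0)=∅
  fail(6) 'b': from fail(0)=0 chase 'b': 0 ⇒ 0;  out=∅∪out(0)=∅
  fail(2) 'cc': from fail(1)=0 chase 'c': 0 ⇒ 1;  out={4}∪out(1)={1,4}
  fail(5) 'aa': from fail(4)=0 chase 'a': 0 ⇒ 4;  out={2}∪out(4)={2}
  fail(7) 'ba': from fail(6)=0 chase 'a': 0 ⇒ 4;  out=∅∪out(4)=∅
  fail(3) 'ccc': from fail(2)=1 chase 'c': 1 ⇒ 2;  out={0}∪out(2)={0,1,4}
  fail(8) 'bac': from fail(7)=4 chase 'c': 4→0 ⇒ 1;  out={3}∪out(1)={1,3}

Run:
[0] read 'c'  n0⇒n1  emit P1@[0:0]
[1] read 'c'  n1⇒n2  emit P1@[1:1],P4@[0:1]
[2] read 'c'  n2⇒n3  emit P0@[0:2],P1@[2:2],P4@[1:2]
[3] read 'c'  n3⇒n3 ·f  emit P0@[1:3],P1@[3:3],P4@[2:3]
[4] read 'a'  n3⇒n4 ·f
[5] read 'c'  n4⇒n1 ·f  emit P1@[5:5]
[6] read 'a'  n1⇒n4 ·f
[7] read 'c'  n4⇒n1 ·f  emit P1@[7:7]
[8] read 'c'  n1⇒n2  emit P1@[8:8],P4@[7:8]
[9] read 'c'  n2⇒n3  emit P0@[7:9],P1@[9:9],P4@[8:9]
[10] read 'c'  n3⇒n3 ·f  emit P0@[8:10],P1@[10:10],P4@[9:10]
[11] read 'a'  n3⇒n4 ·f
[12] read 'a'  n4⇒n5  emit P2@[11:12]
[13] read 'a'  n5⇒n5 ·f  emit P2@[12:13]
[14] read 'b'  n5⇒n6 ·f
[15] read 'a'  n6⇒n7
[16] read 'c'  n7⇒n8  emit P1@[16:16],P3@[14:16]
[17] read 'a'  n8⇒n4 ·f
[18] read 'a'  n4⇒n5  emit P2@[17:18]
[19] read 'c'  n5⇒n1 ·f  emit P1@[19:19]
[20] read 'a'  n1⇒n4 ·f
[21] read 'c'  n4⇒n1 ·f  emit P1@[21:21]
[22] read 'c'  n1⇒n2  emit P1@[22:22],P4@[21:22]
[23] read 'b'  n2⇒n6 ·f
[24] read 'b'  n6⇒n6 ·f
[25] read 'c'  n6⇒n1 ·f  emit P1@[25:25]
[26] read 'b'  n1⇒n6 ·f
[27] read 'c'  n6⇒n1 ·f  emit P1@[27:27]
[28] read 'c'  n1⇒n2  emit P1@[28:28],P4@[27:28]
[29] read 'c'  n2⇒n3  emit P0@[27:29],P1@[29:29],P4@[28:29]
[30] read 'c'  n3⇒n3 ·f  emit P0@[28:30],P1@[30:30],P4@[29:30]
[31] read 'c'  n3⇒n3 ·f  emit P0@[29:31],P1@[31:31],P4@[30:31]
[32] read 'c'  n3⇒n3 ·f  emit P0@[30:32],P1@[32:32],P4@[31:32]
[33] read 'b'  n3⇒n6 ·f
[34] read 'a'  n6⇒n7
[35] read 'c'  n7⇒n8  emit P1@[35:35],P3@[33:35]
[36] read 'a'  n8⇒n4 ·f

Result: [[0,1],[1,1],[1,4],[2,0],[2,1],[2,4],[3,0],[3,1],[3,4],[5,1],[7,1],[8,1],[8,4],[9,0],[9,1],[9,4],[10,0],[10,1],[10,4],[12,2],[13,2],[16,1],[16,3],[18,2],[19,1],[21,1],[22,1],[22,4],[25,1],[27,1],[28,1],[28,4],[29,0],[29,1],[29,4],[30,0],[30,1],[30,4],[31,0],[31,1],[31,4],[32,0],[32,1],[32,4],[35,1],[35,3]]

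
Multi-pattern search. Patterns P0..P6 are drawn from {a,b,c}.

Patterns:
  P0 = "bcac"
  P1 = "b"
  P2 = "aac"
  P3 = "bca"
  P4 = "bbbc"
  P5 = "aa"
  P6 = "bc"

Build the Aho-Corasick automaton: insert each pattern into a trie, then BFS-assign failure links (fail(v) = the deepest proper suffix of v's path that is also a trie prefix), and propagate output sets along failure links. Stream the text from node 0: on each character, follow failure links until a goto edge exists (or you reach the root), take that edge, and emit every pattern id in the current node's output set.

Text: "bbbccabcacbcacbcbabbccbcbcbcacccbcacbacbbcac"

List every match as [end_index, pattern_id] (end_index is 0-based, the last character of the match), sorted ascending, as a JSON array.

Construct AC machine:
Trie (insert patterns):
  0='ε' goto a→5 b→1
  1='b' goto b→8 c→2  ←P1
  2='bc' goto a→3  ←P6
  3='bca' goto c→4  ←P3
  4='bcac' goto ·  ←P0
  5='a' goto a→6
  6='aa' goto c→7  ←P5
  7='aac' goto ·  ←P2
  8='bb' goto b→9
  9='bbb' goto c→10
  10='bbbc' goto ·  ←P4

Failure links (BFS by depth):
  fail(1) 'b': from fail(0)=0 chase 'b': 0 ⇒ 0;  out={1}∪out(0)={1}
  fail(5) 'a': from fail(0)=0 chase 'a': 0 ⇒ 0;  out=∅∪out(0)=∅
  fail(2) 'bc': from fail(1)=0 chase 'c': 0 ⇒ 0;  out={6}∪out(0)={6}
  fail(6) 'aa': from fail(5)=0 chase 'a': 0 ⇒ 5;  out={5}∪out(5)={5}
  fail(8) 'bb': from fail(1)=0 chase 'b': 0 ⇒ 1;  out=∅∪out(1)={1}
  fail(3) 'bca': from fail(2)=0 chase 'a': 0 ⇒ 5;  out={3}∪out(5)={3}
  fail(7) 'aac': from fail(6)=5 chase 'c': 5→0 ⇒ 0;  out={2}∪out(0)={2}
  fail(9) 'bbb': from fail(8)=1 chase 'b': 1 ⇒ 8;  out=∅∪out(8)={1}
  fail(4) 'bcac': from fail(3)=5 chase 'c': 5→0 ⇒ 0;  out={0}∪out(0)={0}
  fail(10) 'bbbc': from fail(9)=8 chase 'c': 8→1 ⇒ 2;  out={4}∪out(2)={4,6}

Text stream:
i=0 'b': node 0→1  → match P1@[0:0]
i=1 'b': node 1→8  → match P1@[1:1]
i=2 'b': node 8→9  → match P1@[2:2]
i=3 'c': node 9→10  → match P4@[0:3],P6@[2:3]
i=4 'c': node 10→0 (fail-walked)
i=5 'a': node 0→5
i=6 'b': node 5→1 (fail-walked)  → match P1@[6:6]
i=7 'c': node 1→2  → match P6@[6:7]
i=8 'a': node 2→3  → match P3@[6:8]
i=9 'c': node 3→4  → match P0@[6:9]
i=10 'b': node 4→1 (fail-walked)  → match P1@[10:10]
i=11 'c': node 1→2  → match P6@[10:11]
i=12 'a': node 2→3  → match P3@[10:12]
i=13 'c': node 3→4  → match P0@[10:13]
i=14 'b': node 4→1 (fail-walked)  → match P1@[14:14]
i=15 'c': node 1→2  → match P6@[14:15]
i=16 'b': node 2→1 (fail-walked)  → match P1@[16:16]
i=17 'a': node 1→5 (fail-walked)
i=18 'b': node 5→1 (fail-walked)  → match P1@[18:18]
i=19 'b': node 1→8  → match P1@[19:19]
i=20 'c': node 8→2 (fail-walked)  → match P6@[19:20]
i=21 'c': node 2→0 (fail-walked)
i=22 'b': node 0→1  → match P1@[22:22]
i=23 'c': node 1→2  → match P6@[22:23]
i=24 'b': node 2→1 (fail-walked)  → match P1@[24:24]
i=25 'c': node 1→2  → match P6@[24:25]
i=26 'b': node 2→1 (fail-walked)  → match P1@[26:26]
i=27 'c': node 1→2  → match P6@[26:27]
i=28 'a': node 2→3  → match P3@[26:28]
i=29 'c': node 3→4  → match P0@[26:29]
i=30 'c': node 4→0 (fail-walked)
i=31 'c': node 0→0
i=32 'b': node 0→1  → match P1@[32:32]
i=33 'c': node 1→2  → match P6@[32:33]
i=34 'a': node 2→3  → match P3@[32:34]
i=35 'c': node 3→4  → match P0@[32:35]
i=36 'b': node 4→1 (fail-walked)  → match P1@[36:36]
i=37 'a': node 1→5 (fail-walked)
i=38 'c': node 5→0 (fail-walked)
i=39 'b': node 0→1  → match P1@[39:39]
i=40 'b': node 1→8  → match P1@[40:40]
i=41 'c': node 8→2 (fail-walked)  → match P6@[40:41]
i=42 'a': node 2→3  → match P3@[40:42]
i=43 'c': node 3→4  → match P0@[40:43]

All matches (sorted): [[0,1],[1,1],[2,1],[3,4],[3,6],[6,1],[7,6],[8,3],[9,0],[10,1],[11,6],[12,3],[13,0],[14,1],[15,6],[16,1],[18,1],[19,1],[20,6],[22,1],[23,6],[24,1],[25,6],[26,1],[27,6],[28,3],[29,0],[32,1],[33,6],[34,3],[35,0],[36,1],[39,1],[40,1],[41,6],[42,3],[43,0]]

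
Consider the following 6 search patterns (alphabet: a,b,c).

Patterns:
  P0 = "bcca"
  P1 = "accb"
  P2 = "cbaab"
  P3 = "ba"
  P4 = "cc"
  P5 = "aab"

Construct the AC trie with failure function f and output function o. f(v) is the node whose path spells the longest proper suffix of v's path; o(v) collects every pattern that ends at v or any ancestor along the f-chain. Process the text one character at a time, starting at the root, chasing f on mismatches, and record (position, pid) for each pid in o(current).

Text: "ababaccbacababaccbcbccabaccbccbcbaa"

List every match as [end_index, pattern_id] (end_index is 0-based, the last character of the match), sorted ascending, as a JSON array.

Construct AC machine:
Trie nodes:
  0='ε' goto a→5 b→1 c→9
  1='b' goto a→14 c→2
  2='bc' goto c→3
  3='bcc' goto a→4
  4='bcca' goto ·  ←P0
  5='a' goto a→16 c→6
  6='ac' goto c→7
  7='acc' goto b→8
  8='accb' goto ·  ←P1
  9='c' goto b→10 c→15
  10='cb' goto a→11
  11='cba' goto a→12
  12='cbaa' goto b→13
  13='cbaab' goto ·  ←P2
  14='ba' goto ·  ←P3
  15='cc' goto ·  ←P4
  16='aa' goto b→17
  17='aab' goto ·  ←P5

BFS fail/out derivation:
  fail(1) 'b': from fail(0)=0 chase 'b': 0 ⇒ 0;  out=∅∪out(0)=∅
  fail(5) 'a': from fail(0)=0 chase 'a': 0 ⇒ 0;  out=∅∪out(0)=∅
  fail(9) 'c': from fail(0)=0 chase 'c': 0 ⇒ 0;  out=∅∪out(0)=∅
  fail(2) 'bc': from fail(1)=0 chase 'c': 0 ⇒ 9;  out=∅∪out(9)=∅
  fail(6) 'ac': from fail(5)=0 chase 'c': 0 ⇒ 9;  out=∅∪out(9)=∅
  fail(10) 'cb': from fail(9)=0 chase 'b': 0 ⇒ 1;  out=∅∪out(1)=∅
  fail(14) 'ba': from fail(1)=0 chase 'a': 0 ⇒ 5;  out={3}∪out(5)={3}
  fail(15) 'cc': from fail(9)=0 chase 'c': 0 ⇒ 9;  out={4}∪out(9)={4}
  fail(16) 'aa': from fail(5)=0 chase 'a': 0 ⇒ 5;  out=∅∪out(5)=∅
  fail(3) 'bcc': from fail(2)=9 chase 'c': 9 ⇒ 15;  out=∅∪out(15)={4}
  fail(7) 'acc': from fail(6)=9 chase 'c': 9 ⇒ 15;  out=∅∪out(15)={4}
  fail(11) 'cba': from fail(10)=1 chase 'a': 1 ⇒ 14;  out=∅∪out(14)={3}
  fail(17) 'aab': from fail(16)=5 chase 'b': 5→0 ⇒ 1;  out={5}∪out(1)={5}
  fail(4) 'bcca': from fail(3)=15 chase 'a': 15→9→0 ⇒ 5;  out={0}∪out(5)={0}
  fail(8) 'accb': from fail(7)=15 chase 'b': 15→9 ⇒ 10;  out={1}∪out(10)={1}
  fail(12) 'cbaa': from fail(11)=14 chase 'a': 14→5 ⇒ 16;  out=∅∪out(16)=∅
  fail(13) 'cbaab': from fail(12)=16 chase 'b': 16 ⇒ 17;  out={2}∪out(17)={2,5}

Run:
[0] read 'a'  n0⇒n5
[1] read 'b'  n5⇒n1 ·f
[2] read 'a'  n1⇒n14  ** P3@[1:2]
[3] read 'b'  n14⇒n1 ·f
[4] read 'a'  n1⇒n14  ** P3@[3:4]
[5] read 'c'  n14⇒n6 ·f
[6] read 'c'  n6⇒n7  ** P4@[5:6]
[7] read 'b'  n7⇒n8  ** P1@[4:7]
[8] read 'a'  n8⇒n11 ·f  ** P3@[7:8]
[9] read 'c'  n11⇒n6 ·f
[10] read 'a'  n6⇒n5 ·f
[11] read 'b'  n5⇒n1 ·f
[12] read 'a'  n1⇒n14  ** P3@[11:12]
[13] read 'b'  n14⇒n1 ·f
[14] read 'a'  n1⇒n14  ** P3@[13:14]
[15] read 'c'  n14⇒n6 ·f
[16] read 'c'  n6⇒n7  ** P4@[15:16]
[17] read 'b'  n7⇒n8  ** P1@[14:17]
[18] read 'c'  n8⇒n2 ·f
[19] read 'b'  n2⇒n10 ·f
[20] read 'c'  n10⇒n2 ·f
[21] read 'c'  n2⇒n3  ** P4@[20:21]
[22] read 'a'  n3⇒n4  ** P0@[19:22]
[23] read 'b'  n4⇒n1 ·f
[24] read 'a'  n1⇒n14  ** P3@[23:24]
[25] read 'c'  n14⇒n6 ·f
[26] read 'c'  n6⇒n7  ** P4@[25:26]
[27] read 'b'  n7⇒n8  ** P1@[24:27]
[28] read 'c'  n8⇒n2 ·f
[29] read 'c'  n2⇒n3  ** P4@[28:29]
[30] read 'b'  n3⇒n10 ·f
[31] read 'c'  n10⇒n2 ·f
[32] read 'b'  n2⇒n10 ·f
[33] read 'a'  n10⇒n11  ** P3@[32:33]
[34] read 'a'  n11⇒n12

Matches: [[2,3],[4,3],[6,4],[7,1],[8,3],[12,3],[14,3],[16,4],[17,1],[21,4],[22,0],[24,3],[26,4],[27,1],[29,4],[33,3]]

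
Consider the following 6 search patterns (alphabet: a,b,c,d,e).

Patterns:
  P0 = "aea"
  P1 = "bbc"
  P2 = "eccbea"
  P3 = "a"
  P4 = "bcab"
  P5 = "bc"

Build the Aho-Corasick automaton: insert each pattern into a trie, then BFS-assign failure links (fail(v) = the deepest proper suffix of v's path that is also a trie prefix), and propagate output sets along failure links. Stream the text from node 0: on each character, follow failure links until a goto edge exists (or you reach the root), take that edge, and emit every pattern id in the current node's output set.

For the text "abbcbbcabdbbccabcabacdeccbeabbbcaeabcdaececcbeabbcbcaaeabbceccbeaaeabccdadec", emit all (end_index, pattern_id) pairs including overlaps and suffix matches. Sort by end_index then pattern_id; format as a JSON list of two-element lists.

Construct AC machine:
Trie (insert patterns):
  n0 'ε': a→1 b→4 e→7
  n1 'a': e→2  [P3 ends]
  n2 'ae': a→3
  n3 'aea': ·  [P0 ends]
  n4 'b': b→5 c→13
  n5 'bb': c→6
  n6 'bbc': ·  [P1 ends]
  n7 'e': c→8
  n8 'ec': c→9
  n9 'ecc': b→10
  n10 'eccb': e→11
  n11 'eccbe': a→12
  n12 'eccbea': ·  [P2 ends]
  n13 'bc': a→14  [P5 ends]
  n14 'bca': b→15
  n15 'bcab': ·  [P4 ends]

Failure links (BFS by depth):
  n1('a'): parent n0 fail=0; on 'a' 0 → fail=0;  out {3}∪∅={3}
  n4('b'): parent n0 fail=0; on 'b' 0 → fail=0;  out ∅∪∅=∅
  n7('e'): parent n0 fail=0; on 'e' 0 → fail=0;  out ∅∪∅=∅
  n2('ae'): parent n1 fail=0; on 'e' 0 → fail=7;  out ∅∪∅=∅
  n5('bb'): parent n4 fail=0; on 'b' 0 → fail=4;  out ∅∪∅=∅
  n8('ec'): parent n7 fail=0; on 'c' 0 → fail=0;  out ∅∪∅=∅
  n13('bc'): parent n4 fail=0; on 'c' 0 → fail=0;  out {5}∪∅={5}
  n3('aea'): parent n2 fail=7; on 'a' 7→0 → fail=1;  out {0}∪{3}={0,3}
  n6('bbc'): parent n5 fail=4; on 'c' 4 → fail=13;  out {1}∪{5}={1,5}
  n9('ecc'): parent n8 fail=0; on 'c' 0 → fail=0;  out ∅∪∅=∅
  n14('bca'): parent n13 fail=0; on 'a' 0 → fail=1;  out ∅∪{3}={3}
  n10('eccb'): parent n9 fail=0; on 'b' 0 → fail=4;  out ∅∪∅=∅
  n15('bcab'): parent n14 fail=1; on 'b' 1→0 → fail=4;  out {4}∪∅={4}
  n11('eccbe'): parent n10 fail=4; on 'e' 4→0 → fail=7;  out ∅∪∅=∅
  n12('eccbea'): parent n11 fail=7; on 'a' 7→0 → fail=1;  out {2}∪{3}={2,3}

Run:
[0] read 'a'  n0⇒n1  emit P3@[0:0]
[1] read 'b'  n1⇒n4 (fail-walked)
[2] read 'b'  n4⇒n5
[3] read 'c'  n5⇒n6  emit P1@[1:3],P5@[2:3]
[4] read 'b'  n6⇒n4 (fail-walked)
[5] read 'b'  n4⇒n5
[6] read 'c'  n5⇒n6  emit P1@[4:6],P5@[5:6]
[7] read 'a'  n6⇒n14 (fail-walked)  emit P3@[7:7]
[8] read 'b'  n14⇒n15  emit P4@[5:8]
[9] read 'd'  n15⇒n0 (fail-walked)
[10] read 'b'  n0⇒n4
[11] read 'b'  n4⇒n5
[12] read 'c'  n5⇒n6  emit P1@[10:12],P5@[11:12]
[13] read 'c'  n6⇒n0 (fail-walked)
[14] read 'a'  n0⇒n1  emit P3@[14:14]
[15] read 'b'  n1⇒n4 (fail-walked)
[16] read 'c'  n4⇒n13  emit P5@[15:16]
[17] read 'a'  n13⇒n14  emit P3@[17:17]
[18] read 'b'  n14⇒n15  emit P4@[15:18]
[19] read 'a'  n15⇒n1 (fail-walked)  emit P3@[19:19]
[20] read 'c'  n1⇒n0 (fail-walked)
[21] read 'd'  n0⇒n0
[22] read 'e'  n0⇒n7
[23] read 'c'  n7⇒n8
[24] read 'c'  n8⇒n9
[25] read 'b'  n9⇒n10
[26] read 'e'  n10⇒n11
[27] read 'a'  n11⇒n12  emit P2@[22:27],P3@[27:27]
[28] read 'b'  n12⇒n4 (fail-walked)
[29] read 'b'  n4⇒n5
[30] read 'b'  n5⇒n5 (fail-walked)
[31] read 'c'  n5⇒n6  emit P1@[29:31],P5@[30:31]
[32] read 'a'  n6⇒n14 (fail-walked)  emit P3@[32:32]
[33] read 'e'  n14⇒n2 (fail-walked)
[34] read 'a'  n2⇒n3  emit P0@[32:34],P3@[34:34]
[35] read 'b'  n3⇒n4 (fail-walked)
[36] read 'c'  n4⇒n13  emit P5@[35:36]
[37] read 'd'  n13⇒n0 (fail-walked)
[38] read 'a'  n0⇒n1  emit P3@[38:38]
[39] read 'e'  n1⇒n2
[40] read 'c'  n2⇒n8 (fail-walked)
[41] read 'e'  n8⇒n7 (fail-walked)
[42] read 'c'  n7⇒n8
[43] read 'c'  n8⇒n9
[44] read 'b'  n9⇒n10
[45] read 'e'  n10⇒n11
[46] read 'a'  n11⇒n12  emit P2@[41:46],P3@[46:46]
[47] read 'b'  n12⇒n4 (fail-walked)
[48] read 'b'  n4⇒n5
[49] read 'c'  n5⇒n6  emit P1@[47:49],P5@[48:49]
[50] read 'b'  n6⇒n4 (fail-walked)
[51] read 'c'  n4⇒n13  emit P5@[50:51]
[52] read 'a'  n13⇒n14  emit P3@[52:52]
[53] read 'a'  n14⇒n1 (fail-walked)  emit P3@[53:53]
[54] read 'e'  n1⇒n2
[55] read 'a'  n2⇒n3  emit P0@[53:55],P3@[55:55]
[56] read 'b'  n3⇒n4 (fail-walked)
[57] read 'b'  n4⇒n5
[58] read 'c'  n5⇒n6  emit P1@[56:58],P5@[57:58]
[59] read 'e'  n6⇒n7 (fail-walked)
[60] read 'c'  n7⇒n8
[61] read 'c'  n8⇒n9
[62] read 'b'  n9⇒n10
[63] read 'e'  n10⇒n11
[64] read 'a'  n11⇒n12  emit P2@[59:64],P3@[64:64]
[65] read 'a'  n12⇒n1 (fail-walked)  emit P3@[65:65]
[66] read 'e'  n1⇒n2
[67] read 'a'  n2⇒n3  emit P0@[65:67],P3@[67:67]
[68] read 'b'  n3⇒n4 (fail-walked)
[69] read 'c'  n4⇒n13  emit P5@[68:69]
[70] read 'c'  n13⇒n0 (fail-walked)
[71] read 'd'  n0⇒n0
[72] read 'a'  n0⇒n1  emit P3@[72:72]
[73] read 'd'  n1⇒n0 (fail-walked)
[74] read 'e'  n0⇒n7
[75] read 'c'  n7⇒n8

All matches (sorted): [[0,3],[3,1],[3,5],[6,1],[6,5],[7,3],[8,4],[12,1],[12,5],[14,3],[16,5],[17,3],[18,4],[19,3],[27,2],[27,3],[31,1],[31,5],[32,3],[34,0],[34,3],[36,5],[38,3],[46,2],[46,3],[49,1],[49,5],[51,5],[52,3],[53,3],[55,0],[55,3],[58,1],[58,5],[64,2],[64,3],[65,3],[67,0],[67,3],[69,5],[72,3]]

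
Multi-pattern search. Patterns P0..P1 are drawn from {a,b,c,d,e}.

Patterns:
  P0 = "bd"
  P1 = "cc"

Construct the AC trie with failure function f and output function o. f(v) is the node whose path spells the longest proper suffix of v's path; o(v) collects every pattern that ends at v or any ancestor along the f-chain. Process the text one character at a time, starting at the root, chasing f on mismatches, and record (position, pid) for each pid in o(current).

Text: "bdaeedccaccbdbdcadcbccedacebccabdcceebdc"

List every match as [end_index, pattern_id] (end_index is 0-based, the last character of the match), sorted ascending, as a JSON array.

Build:
Trie nodes:
  n0 'ε': b→1 c→3
  n1 'b': d→2
  n2 'bd': ·  [P0 ends]
  n3 'c': c→4
  n4 'cc': ·  [P1 ends]

Failure links (BFS by depth):
  fail(1) 'b': from fail(0)=0 chase 'b': 0 ⇒ 0;  out=∅∪out(0)=∅
  fail(3) 'c': from fail(0)=0 chase 'c': 0 ⇒ 0;  out=∅∪out(0)=∅
  fail(2) 'bd': from fail(1)=0 chase 'd': 0 ⇒ 0;  out={0}∪out(0)={0}
  fail(4) 'cc': from fail(3)=0 chase 'c': 0 ⇒ 3;  out={1}∪out(3)={1}

Text stream:
i=0 'b': node 0→1
i=1 'd': node 1→2  emit P0@[0:1]
i=2 'a': node 2→0 ·f
i=3 'e': node 0→0
i=4 'e': node 0→0
i=5 'd': node 0→0
i=6 'c': node 0→3
i=7 'c': node 3→4  emit P1@[6:7]
i=8 'a': node 4→0 ·f
i=9 'c': node 0→3
i=10 'c': node 3→4  emit P1@[9:10]
i=11 'b': node 4→1 ·f
i=12 'd': node 1→2  emit P0@[11:12]
i=13 'b': node 2→1 ·f
i=14 'd': node 1→2  emit P0@[13:14]
i=15 'c': node 2→3 ·f
i=16 'a': node 3→0 ·f
i=17 'd': node 0→0
i=18 'c': node 0→3
i=19 'b': node 3→1 ·f
i=20 'c': node 1→3 ·f
i=21 'c': node 3→4  emit P1@[20:21]
i=22 'e': node 4→0 ·f
i=23 'd': node 0→0
i=24 'a': node 0→0
i=25 'c': node 0→3
i=26 'e': node 3→0 ·f
i=27 'b': node 0→1
i=28 'c': node 1→3 ·f
i=29 'c': node 3→4  emit P1@[28:29]
i=30 'a': node 4→0 ·f
i=31 'b': node 0→1
i=32 'd': node 1→2  emit P0@[31:32]
i=33 'c': node 2→3 ·f
i=34 'c': node 3→4  emit P1@[33:34]
i=35 'e': node 4→0 ·f
i=36 'e': node 0→0
i=37 'b': node 0→1
i=38 'd': node 1→2  emit P0@[37:38]
i=39 'c': node 2→3 ·f

All matches (sorted): [[1,0],[7,1],[10,1],[12,0],[14,0],[21,1],[29,1],[32,0],[34,1],[38,0]]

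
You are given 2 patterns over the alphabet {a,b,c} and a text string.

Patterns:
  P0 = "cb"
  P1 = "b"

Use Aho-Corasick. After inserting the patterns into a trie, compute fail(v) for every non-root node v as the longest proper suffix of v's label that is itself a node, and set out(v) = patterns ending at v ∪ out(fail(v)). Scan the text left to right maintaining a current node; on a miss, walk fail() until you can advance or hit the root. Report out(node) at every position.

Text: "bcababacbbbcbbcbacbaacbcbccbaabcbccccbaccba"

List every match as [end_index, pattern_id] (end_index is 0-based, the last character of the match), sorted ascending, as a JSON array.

Build:
Trie nodes:
  n0 'ε': b→3 c→1
  n1 'c': b→2
  n2 'cb': ·  [P0 ends]
  n3 'b': ·  [P1 ends]

BFS fail/out derivation:
  n1('c'): parent n0 fail=0; on 'c' 0 → fail=0;  out ∅∪∅=∅
  n3('b'): parent n0 fail=0; on 'b' 0 → fail=0;  out {1}∪∅={1}
  n2('cb'): parent n1 fail=0; on 'b' 0 → fail=3;  out {0}∪{1}={0,1}

Text stream:
i=0 'b': node 0→3  → match P1@[0:0]
i=1 'c': node 3→1 (fail-walked)
i=2 'a': node 1→0 (fail-walked)
i=3 'b': node 0→3  → match P1@[3:3]
i=4 'a': node 3→0 (fail-walked)
i=5 'b': node 0→3  → match P1@[5:5]
i=6 'a': node 3→0 (fail-walked)
i=7 'c': node 0→1
i=8 'b': node 1→2  → match P0@[7:8],P1@[8:8]
i=9 'b': node 2→3 (fail-walked)  → match P1@[9:9]
i=10 'b': node 3→3 (fail-walked)  → match P1@[10:10]
i=11 'c': node 3→1 (fail-walked)
i=12 'b': node 1→2  → match P0@[11:12],P1@[12:12]
i=13 'b': node 2→3 (fail-walked)  → match P1@[13:13]
i=14 'c': node 3→1 (fail-walked)
i=15 'b': node 1→2  → match P0@[14:15],P1@[15:15]
i=16 'a': node 2→0 (fail-walked)
i=17 'c': node 0→1
i=18 'b': node 1→2  → match P0@[17:18],P1@[18:18]
i=19 'a': node 2→0 (fail-walked)
i=20 'a': node 0→0
i=21 'c': node 0→1
i=22 'b': node 1→2  → match P0@[21:22],P1@[22:22]
i=23 'c': node 2→1 (fail-walked)
i=24 'b': node 1→2  → match P0@[23:24],P1@[24:24]
i=25 'c': node 2→1 (fail-walked)
i=26 'c': node 1→1 (fail-walked)
i=27 'b': node 1→2  → match P0@[26:27],P1@[27:27]
i=28 'a': node 2→0 (fail-walked)
i=29 'a': node 0→0
i=30 'b': node 0→3  → match P1@[30:30]
i=31 'c': node 3→1 (fail-walked)
i=32 'b': node 1→2  → match P0@[31:32],P1@[32:32]
i=33 'c': node 2→1 (fail-walked)
i=34 'c': node 1→1 (fail-walked)
i=35 'c': node 1→1 (fail-walked)
i=36 'c': node 1→1 (fail-walked)
i=37 'b': node 1→2  → match P0@[36:37],P1@[37:37]
i=38 'a': node 2→0 (fail-walked)
i=39 'c': node 0→1
i=40 'c': node 1→1 (fail-walked)
i=41 'b': node 1→2  → match P0@[40:41],P1@[41:41]
i=42 'a': node 2→0 (fail-walked)

Matches: [[0,1],[3,1],[5,1],[8,0],[8,1],[9,1],[10,1],[12,0],[12,1],[13,1],[15,0],[15,1],[18,0],[18,1],[22,0],[22,1],[24,0],[24,1],[27,0],[27,1],[30,1],[32,0],[32,1],[37,0],[37,1],[41,0],[41,1]]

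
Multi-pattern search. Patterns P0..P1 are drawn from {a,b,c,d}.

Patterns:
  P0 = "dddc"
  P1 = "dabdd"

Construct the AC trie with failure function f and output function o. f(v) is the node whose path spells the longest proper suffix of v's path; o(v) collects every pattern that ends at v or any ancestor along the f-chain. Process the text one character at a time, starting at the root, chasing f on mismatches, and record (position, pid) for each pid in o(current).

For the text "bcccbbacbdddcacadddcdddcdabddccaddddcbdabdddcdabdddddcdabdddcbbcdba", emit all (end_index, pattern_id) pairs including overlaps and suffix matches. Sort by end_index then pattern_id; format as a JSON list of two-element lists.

Build:
Trie nodes:
  0='ε' goto d→1
  1='d' goto a→5 d→2
  2='dd' goto d→3
  3='ddd' goto c→4
  4='dddc' goto ·  ←P0
  5='da' goto b→6
  6='dab' goto d→7
  7='dabd' goto d→8
  8='dabdd' goto ·  ←P1

Failure links (BFS by depth):
  fail(1) 'd': from fail(0)=0 chase 'd': 0 ⇒ 0;  out=∅∪out(0)=∅
  fail(2) 'dd': from fail(1)=0 chase 'd': 0 ⇒ 1;  out=∅∪out(1)=∅
  fail(5) 'da': from fail(1)=0 chase 'a': 0 ⇒ 0;  out=∅∪out(0)=∅
  fail(3) 'ddd': from fail(2)=1 chase 'd': 1 ⇒ 2;  out=∅∪out(2)=∅
  fail(6) 'dab': from fail(5)=0 chase 'b': 0 ⇒ 0;  out=∅∪out(0)=∅
  fail(4) 'dddc': from fail(3)=2 chase 'c': 2→1→0 ⇒ 0;  out={0}∪out(0)={0}
  fail(7) 'dabd': from fail(6)=0 chase 'd': 0 ⇒ 1;  out=∅∪out(1)=∅
  fail(8) 'dabdd': from fail(7)=1 chase 'd': 1 ⇒ 2;  out={1}∪out(2)={1}

Run:
i=0 'b': node 0→0
i=1 'c': node 0→0
i=2 'c': node 0→0
i=3 'c': node 0→0
i=4 'b': node 0→0
i=5 'b': node 0→0
i=6 'a': node 0→0
i=7 'c': node 0→0
i=8 'b': node 0→0
i=9 'd': node 0→1
i=10 'd': node 1→2
i=11 'd': node 2→3
i=12 'c': node 3→4  → match P0@[9:12]
i=13 'a': node 4→0 ·f
i=14 'c': node 0→0
i=15 'a': node 0→0
i=16 'd': node 0→1
i=17 'd': node 1→2
i=18 'd': node 2→3
i=19 'c': node 3→4  → match P0@[16:19]
i=20 'd': node 4→1 ·f
i=21 'd': node 1→2
i=22 'd': node 2→3
i=23 'c': node 3→4  → match P0@[20:23]
i=24 'd': node 4→1 ·f
i=25 'a': node 1→5
i=26 'b': node 5→6
i=27 'd': node 6→7
i=28 'd': node 7→8  → match P1@[24:28]
i=29 'c': node 8→0 ·f
i=30 'c': node 0→0
i=31 'a': node 0→0
i=32 'd': node 0→1
i=33 'd': node 1→2
i=34 'd': node 2→3
i=35 'd': node 3→3 ·f
i=36 'c': node 3→4  → match P0@[33:36]
i=37 'b': node 4→0 ·f
i=38 'd': node 0→1
i=39 'a': node 1→5
i=40 'b': node 5→6
i=41 'd': node 6→7
i=42 'd': node 7→8  → match P1@[38:42]
i=43 'd': node 8→3 ·f
i=44 'c': node 3→4  → match P0@[41:44]
i=45 'd': node 4→1 ·f
i=46 'a': node 1→5
i=47 'b': node 5→6
i=48 'd': node 6→7
i=49 'd': node 7→8  → match P1@[45:49]
i=50 'd': node 8→3 ·f
i=51 'd': node 3→3 ·f
i=52 'd': node 3→3 ·f
i=53 'c': node 3→4  → match P0@[50:53]
i=54 'd': node 4→1 ·f
i=55 'a': node 1→5
i=56 'b': node 5→6
i=57 'd': node 6→7
i=58 'd': node 7→8  → match P1@[54:58]
i=59 'd': node 8→3 ·f
i=60 'c': node 3→4  → match P0@[57:60]
i=61 'b': node 4→0 ·f
i=62 'b': node 0→0
i=63 'c': node 0→0
i=64 'd': node 0→1
i=65 'b': node 1→0 ·f
i=66 'a': node 0→0

Matches: [[12,0],[19,0],[23,0],[28,1],[36,0],[42,1],[44,0],[49,1],[53,0],[58,1],[60,0]]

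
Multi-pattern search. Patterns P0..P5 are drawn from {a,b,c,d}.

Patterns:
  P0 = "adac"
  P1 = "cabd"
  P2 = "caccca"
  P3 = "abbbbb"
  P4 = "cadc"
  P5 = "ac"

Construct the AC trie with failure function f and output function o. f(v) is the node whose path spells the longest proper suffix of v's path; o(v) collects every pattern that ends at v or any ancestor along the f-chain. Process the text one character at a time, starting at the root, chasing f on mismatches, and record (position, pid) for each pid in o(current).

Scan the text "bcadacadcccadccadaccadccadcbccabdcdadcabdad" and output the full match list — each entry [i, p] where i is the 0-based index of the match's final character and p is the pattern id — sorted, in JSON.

Build automaton:
Trie nodes:
  0='ε' goto a→1 c→5
  1='a' goto b→13 c→20 d→2
  2='ad' goto a→3
  3='ada' goto c→4
  4='adac' goto ·  [P0 ends]
  5='c' goto a→6
  6='ca' goto b→7 c→9 d→18
  7='cab' goto d→8
  8='cabd' goto ·  [P1 ends]
  9='cac' goto c→10
  10='cacc' goto c→11
  11='caccc' goto a→12
  12='caccca' goto ·  [P2 ends]
  13='ab' goto b→14
  14='abb' goto b→15
  15='abbb' goto b→16
  16='abbbb' goto b→17
  17='abbbbb' goto ·  [P3 ends]
  18='cad' goto c→19
  19='cadc' goto ·  [P4 ends]
  20='ac' goto ·  [P5 ends]

BFS fail/out derivation:
  n1('a'): parent n0 fail=0; on 'a' 0 → fail=0;  out ∅∪∅=∅
  n5('c'): parent n0 fail=0; on 'c' 0 → fail=0;  out ∅∪∅=∅
  n2('ad'): parent n1 fail=0; on 'd' 0 → fail=0;  out ∅∪∅=∅
  n6('ca'): parent n5 fail=0; on 'a' 0 → fail=1;  out ∅∪∅=∅
  n13('ab'): parent n1 fail=0; on 'b' 0 → fail=0;  out ∅∪∅=∅
  n20('ac'): parent n1 fail=0; on 'c' 0 → fail=5;  out {5}∪∅={5}
  n3('ada'): parent n2 fail=0; on 'a' 0 → fail=1;  out ∅∪∅=∅
  n7('cab'): parent n6 fail=1; on 'b' 1 → fail=13;  out ∅∪∅=∅
  n9('cac'): parent n6 fail=1; on 'c' 1 → fail=20;  out ∅∪{5}={5}
  n14('abb'): parent n13 fail=0; on 'b' 0 → fail=0;  out ∅∪∅=∅
  n18('cad'): parent n6 fail=1; on 'd' 1 → fail=2;  out ∅∪∅=∅
  n4('adac'): parent n3 fail=1; on 'c' 1 → fail=20;  out {0}∪{5}={0,5}
  n8('cabd'): parent n7 fail=13; on 'd' 13→0 → fail=0;  out {1}∪∅={1}
  n10('cacc'): parent n9 fail=20; on 'c' 20→5→0 → fail=5;  out ∅∪∅=∅
  n15('abbb'): parent n14 fail=0; on 'b' 0 → fail=0;  out ∅∪∅=∅
  n19('cadc'): parent n18 fail=2; on 'c' 2→0 → fail=5;  out {4}∪∅={4}
  n11('caccc'): parent n10 fail=5; on 'c' 5→0 → fail=5;  out ∅∪∅=∅
  n16('abbbb'): parent n15 fail=0; on 'b' 0 → fail=0;  out ∅∪∅=∅
  n12('caccca'): parent n11 fail=5; on 'a' 5 → fail=6;  out {2}∪∅={2}
  n17('abbbbb'): parent n16 fail=0; on 'b' 0 → fail=0;  out {3}∪∅={3}

Scan:
[0] read 'b'  n0⇒n0
[1] read 'c'  n0⇒n5
[2] read 'a'  n5⇒n6
[3] read 'd'  n6⇒n18
[4] read 'a'  n18⇒n3 (via fail)
[5] read 'c'  n3⇒n4  → match P0@[2:5],P5@[4:5]
[6] read 'a'  n4⇒n6 (via fail)
[7] read 'd'  n6⇒n18
[8] read 'c'  n18⇒n19  → match P4@[5:8]
[9] read 'c'  n19⇒n5 (via fail)
[10] read 'c'  n5⇒n5 (via fail)
[11] read 'a'  n5⇒n6
[12] read 'd'  n6⇒n18
[13] read 'c'  n18⇒n19  → match P4@[10:13]
[14] read 'c'  n19⇒n5 (via fail)
[15] read 'a'  n5⇒n6
[16] read 'd'  n6⇒n18
[17] read 'a'  n18⇒n3 (via fail)
[18] read 'c'  n3⇒n4  → match P0@[15:18],P5@[17:18]
[19] read 'c'  n4⇒n5 (via fail)
[20] read 'a'  n5⇒n6
[21] read 'd'  n6⇒n18
[22] read 'c'  n18⇒n19  → match P4@[19:22]
[23] read 'c'  n19⇒n5 (via fail)
[24] read 'a'  n5⇒n6
[25] read 'd'  n6⇒n18
[26] read 'c'  n18⇒n19  → match P4@[23:26]
[27] read 'b'  n19⇒n0 (via fail)
[28] read 'c'  n0⇒n5
[29] read 'c'  n5⇒n5 (via fail)
[30] read 'a'  n5⇒n6
[31] read 'b'  n6⇒n7
[32] read 'd'  n7⇒n8  → match P1@[29:32]
[33] read 'c'  n8⇒n5 (via fail)
[34] read 'd'  n5⇒n0 (via fail)
[35] read 'a'  n0⇒n1
[36] read 'd'  n1⇒n2
[37] read 'c'  n2⇒n5 (via fail)
[38] read 'a'  n5⇒n6
[39] read 'b'  n6⇒n7
[40] read 'd'  n7⇒n8  → match P1@[37:40]
[41] read 'a'  n8⇒n1 (via fail)
[42] read 'd'  n1⇒n2

Matches: [[5,0],[5,5],[8,4],[13,4],[18,0],[18,5],[22,4],[26,4],[32,1],[40,1]]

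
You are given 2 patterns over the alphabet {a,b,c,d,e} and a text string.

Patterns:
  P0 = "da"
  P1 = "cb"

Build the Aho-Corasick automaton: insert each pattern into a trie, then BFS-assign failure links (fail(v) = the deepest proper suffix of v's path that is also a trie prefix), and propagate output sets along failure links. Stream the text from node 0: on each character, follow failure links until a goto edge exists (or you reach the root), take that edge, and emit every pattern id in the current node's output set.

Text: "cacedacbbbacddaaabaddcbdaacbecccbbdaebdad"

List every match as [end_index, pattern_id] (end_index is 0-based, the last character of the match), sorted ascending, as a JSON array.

Build automaton:
Trie nodes:
  n0 'ε': c→3 d→1
  n1 'd': a→2
  n2 'da': ·  ←P0
  n3 'c': b→4
  n4 'cb': ·  ←P1

Failure links (BFS by depth):
  n1('d'): parent n0 fail=0; on 'd' 0 → fail=0;  out ∅∪∅=∅
  n3('c'): parent n0 fail=0; on 'c' 0 → fail=0;  out ∅∪∅=∅
  n2('da'): parent n1 fail=0; on 'a' 0 → fail=0;  out {0}∪∅={0}
  n4('cb'): parent n3 fail=0; on 'b' 0 → fail=0;  out {1}∪∅={1}

Text stream:
pos 0 'c': at 3
pos 1 'a': at 0 (via fail)
pos 2 'c': at 3
pos 3 'e': at 0 (via fail)
pos 4 'd': at 1
pos 5 'a': at 2  ** P0@[4:5]
pos 6 'c': at 3 (via fail)
pos 7 'b': at 4  ** P1@[6:7]
pos 8 'b': at 0 (via fail)
pos 9 'b': at 0
pos 10 'a': at 0
pos 11 'c': at 3
pos 12 'd': at 1 (via fail)
pos 13 'd': at 1 (via fail)
pos 14 'a': at 2  ** P0@[13:14]
pos 15 'a': at 0 (via fail)
pos 16 'a': at 0
pos 17 'b': at 0
pos 18 'a': at 0
pos 19 'd': at 1
pos 20 'd': at 1 (via fail)
pos 21 'c': at 3 (via fail)
pos 22 'b': at 4  ** P1@[21:22]
pos 23 'd': at 1 (via fail)
pos 24 'a': at 2  ** P0@[23:24]
pos 25 'a': at 0 (via fail)
pos 26 'c': at 3
pos 27 'b': at 4  ** P1@[26:27]
pos 28 'e': at 0 (via fail)
pos 29 'c': at 3
pos 30 'c': at 3 (via fail)
pos 31 'c': at 3 (via fail)
pos 32 'b': at 4  ** P1@[31:32]
pos 33 'b': at 0 (via fail)
pos 34 'd': at 1
pos 35 'a': at 2  ** P0@[34:35]
pos 36 'e': at 0 (via fail)
pos 37 'b': at 0
pos 38 'd': at 1
pos 39 'a': at 2  ** P0@[38:39]
pos 40 'd': at 1 (via fail)

All matches (sorted): [[5,0],[7,1],[14,0],[22,1],[24,0],[27,1],[32,1],[35,0],[39,0]]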